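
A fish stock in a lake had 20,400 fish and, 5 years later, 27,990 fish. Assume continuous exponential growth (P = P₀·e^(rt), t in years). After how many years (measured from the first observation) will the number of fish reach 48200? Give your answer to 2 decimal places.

t ≈ 13.59 years

r = ln(27990/20400) / 5 ≈ 0.063262 per year
t = ln(48200/20400) / r = 0.85982 / 0.063262 ≈ 13.591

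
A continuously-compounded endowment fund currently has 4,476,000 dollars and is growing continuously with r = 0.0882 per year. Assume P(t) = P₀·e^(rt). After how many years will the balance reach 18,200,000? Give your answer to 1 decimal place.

18200000 = 4476000 · e^(0.0882·t)
t = ln(18200000/4476000) / 0.0882 = ln(4.06613) / 0.0882 = 1.40269 / 0.0882

t ≈ 15.9 years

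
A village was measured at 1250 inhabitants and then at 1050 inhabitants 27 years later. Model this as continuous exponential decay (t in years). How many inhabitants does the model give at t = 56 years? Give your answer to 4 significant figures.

≈ 870.7 inhabitants

r = ln(1050/1250) / 27 ≈ -0.006458 per year
P(56) = 1250 · e^(-0.006458·56) = 1250 · 0.69655 ≈ 870.68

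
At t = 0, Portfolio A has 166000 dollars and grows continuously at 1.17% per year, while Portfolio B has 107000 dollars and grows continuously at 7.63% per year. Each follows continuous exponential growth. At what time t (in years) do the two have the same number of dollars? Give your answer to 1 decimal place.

166000·e^(0.0117t) = 107000·e^(0.0763t)
166000/107000 = e^((0.0763 − 0.0117)t) → ln(1.5514) = 0.0646·t
t = 0.43916 / 0.0646

t ≈ 6.8 years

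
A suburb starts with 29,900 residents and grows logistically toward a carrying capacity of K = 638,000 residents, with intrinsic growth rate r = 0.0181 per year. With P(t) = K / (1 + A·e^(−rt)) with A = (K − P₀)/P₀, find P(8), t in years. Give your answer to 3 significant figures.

≈ 34,300 residents

A = (638000 − 29900)/29900 = 20.33779
P(8) = 638000 / (1 + 20.33779·e^(−0.0181·8)) = 638000 / (1 + 20.33779·0.865195)
= 638000 / 18.59616 ≈ 34308.15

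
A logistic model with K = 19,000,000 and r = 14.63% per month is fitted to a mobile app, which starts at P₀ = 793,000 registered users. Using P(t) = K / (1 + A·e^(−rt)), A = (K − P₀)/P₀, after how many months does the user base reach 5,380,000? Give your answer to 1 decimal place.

t ≈ 15.1 months

A = (19000000 − 793000)/793000 = 22.95965
5380000 = 19000000/(1 + 22.95965·e^(−0.1463t)) → 1 + 22.95965·e^(−0.1463t) = 3.5316
e^(−0.1463t) = 0.110263 → t = ln(9.06923)/0.1463 = 2.20489/0.1463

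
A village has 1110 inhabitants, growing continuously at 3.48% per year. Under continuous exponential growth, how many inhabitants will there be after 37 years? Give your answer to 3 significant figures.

P(37) = 1110 · e^(0.0348·37) = 1110 · e^(1.2876)
= 1110 · 3.62408 ≈ 4022.73

≈ 4,020 inhabitants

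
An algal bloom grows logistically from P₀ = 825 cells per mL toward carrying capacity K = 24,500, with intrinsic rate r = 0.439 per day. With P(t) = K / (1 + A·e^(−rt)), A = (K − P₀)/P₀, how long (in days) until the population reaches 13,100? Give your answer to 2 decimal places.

A = (24500 − 825)/825 = 28.69697
13100 = 24500/(1 + 28.69697·e^(−0.439t)) → 1 + 28.69697·e^(−0.439t) = 1.87023
e^(−0.439t) = 0.030325 → t = ln(32.97634)/0.439 = 3.49579/0.439

t ≈ 7.96 days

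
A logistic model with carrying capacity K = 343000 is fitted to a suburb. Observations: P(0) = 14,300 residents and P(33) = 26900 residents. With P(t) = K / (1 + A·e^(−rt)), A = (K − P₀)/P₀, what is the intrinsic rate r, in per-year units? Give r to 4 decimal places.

A = (343000 − 14300)/14300 = 22.98601
26900 = 343000/(1 + 22.98601·e^(−r·33)) → e^(−33r) = (12.75093 − 1)/22.98601 = 0.511221
r = −ln(0.511221)/33 = 0.67095/33

r ≈ 0.0203 per year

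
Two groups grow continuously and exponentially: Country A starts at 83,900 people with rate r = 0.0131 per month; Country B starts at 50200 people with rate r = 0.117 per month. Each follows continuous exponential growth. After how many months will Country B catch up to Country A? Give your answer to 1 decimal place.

83900·e^(0.0131t) = 50200·e^(0.117t)
83900/50200 = e^((0.117 − 0.0131)t) → ln(1.67131) = 0.1039·t
t = 0.51361 / 0.1039

t ≈ 4.9 months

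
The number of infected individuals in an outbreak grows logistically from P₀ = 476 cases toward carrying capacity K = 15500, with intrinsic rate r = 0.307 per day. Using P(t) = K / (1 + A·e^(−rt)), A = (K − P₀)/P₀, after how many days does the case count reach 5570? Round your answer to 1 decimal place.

A = (15500 − 476)/476 = 31.56303
5570 = 15500/(1 + 31.56303·e^(−0.307t)) → 1 + 31.56303·e^(−0.307t) = 2.78276
e^(−0.307t) = 0.056483 → t = ln(17.70454)/0.307 = 2.87382/0.307

t ≈ 9.4 days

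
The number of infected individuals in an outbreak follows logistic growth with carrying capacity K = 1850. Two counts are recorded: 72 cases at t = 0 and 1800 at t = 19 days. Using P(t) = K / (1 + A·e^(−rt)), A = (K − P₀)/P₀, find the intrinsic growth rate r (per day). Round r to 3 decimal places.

r ≈ 0.357 per day

A = (1850 − 72)/72 = 24.69444
1800 = 1850/(1 + 24.69444·e^(−r·19)) → e^(−19r) = (1.02778 − 1)/24.69444 = 0.001125
r = −ln(0.001125)/19 = 6.7901/19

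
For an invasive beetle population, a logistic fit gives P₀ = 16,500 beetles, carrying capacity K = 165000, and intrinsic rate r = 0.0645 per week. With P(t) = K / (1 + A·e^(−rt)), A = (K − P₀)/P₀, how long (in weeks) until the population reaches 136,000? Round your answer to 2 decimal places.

t ≈ 58.02 weeks

A = (165000 − 16500)/16500 = 9
136000 = 165000/(1 + 9·e^(−0.0645t)) → 1 + 9·e^(−0.0645t) = 1.21324
e^(−0.0645t) = 0.023693 → t = ln(42.2069)/0.0645 = 3.74258/0.0645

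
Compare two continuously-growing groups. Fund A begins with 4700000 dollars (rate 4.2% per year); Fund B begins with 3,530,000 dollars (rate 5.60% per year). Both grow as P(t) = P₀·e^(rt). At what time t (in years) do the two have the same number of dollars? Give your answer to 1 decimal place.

4700000·e^(0.042t) = 3530000·e^(0.056t)
4700000/3530000 = e^((0.056 − 0.042)t) → ln(1.33144) = 0.014·t
t = 0.28626 / 0.014

t ≈ 20.4 years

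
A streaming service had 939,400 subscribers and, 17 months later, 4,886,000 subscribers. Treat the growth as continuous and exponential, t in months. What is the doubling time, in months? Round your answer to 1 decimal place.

doubling time ≈ 7.1 months

r = ln(4886000/939400) / 17 = ln(5.20119) / 17 ≈ 0.096993 per month
doubling time = ln 2 / |r| = 0.69315 / 0.096993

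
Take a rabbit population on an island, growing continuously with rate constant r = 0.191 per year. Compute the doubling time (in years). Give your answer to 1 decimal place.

doubling time ≈ 3.6 years

doubling time = ln(2) / |r| = 0.69315 / 0.191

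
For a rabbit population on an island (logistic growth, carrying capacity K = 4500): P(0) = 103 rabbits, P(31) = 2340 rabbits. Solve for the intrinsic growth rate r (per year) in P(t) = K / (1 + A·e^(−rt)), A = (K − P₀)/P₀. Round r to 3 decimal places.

A = (4500 − 103)/103 = 42.68932
2340 = 4500/(1 + 42.68932·e^(−r·31)) → e^(−31r) = (1.92308 − 1)/42.68932 = 0.021623
r = −ln(0.021623)/31 = 3.83399/31

r ≈ 0.124 per year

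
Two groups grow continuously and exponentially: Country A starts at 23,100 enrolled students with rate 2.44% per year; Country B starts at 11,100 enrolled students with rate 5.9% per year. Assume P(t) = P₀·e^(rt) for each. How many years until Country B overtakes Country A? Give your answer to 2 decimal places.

t ≈ 21.18 years

23100·e^(0.0244t) = 11100·e^(0.059t)
23100/11100 = e^((0.059 − 0.0244)t) → ln(2.08108) = 0.0346·t
t = 0.73289 / 0.0346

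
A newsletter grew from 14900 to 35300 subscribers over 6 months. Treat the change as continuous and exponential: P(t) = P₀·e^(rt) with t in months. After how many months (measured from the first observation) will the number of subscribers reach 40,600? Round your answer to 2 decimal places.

t ≈ 6.97 months

r = ln(35300/14900) / 6 ≈ 0.143754 per month
t = ln(40600/14900) / r = 1.00241 / 0.143754 ≈ 6.973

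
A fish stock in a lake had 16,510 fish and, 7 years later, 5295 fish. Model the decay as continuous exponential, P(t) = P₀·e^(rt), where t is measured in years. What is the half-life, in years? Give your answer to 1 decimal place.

r = ln(5295/16510) / 7 = ln(0.32071) / 7 ≈ -0.162458 per year
half-life = ln 2 / |r| = 0.69315 / 0.162458

half-life ≈ 4.3 years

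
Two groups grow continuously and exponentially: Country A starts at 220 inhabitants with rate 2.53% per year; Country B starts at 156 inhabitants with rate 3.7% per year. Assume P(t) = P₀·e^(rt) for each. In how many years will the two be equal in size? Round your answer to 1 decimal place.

220·e^(0.0253t) = 156·e^(0.037t)
220/156 = e^((0.037 − 0.0253)t) → ln(1.41026) = 0.0117·t
t = 0.34377 / 0.0117

t ≈ 29.4 years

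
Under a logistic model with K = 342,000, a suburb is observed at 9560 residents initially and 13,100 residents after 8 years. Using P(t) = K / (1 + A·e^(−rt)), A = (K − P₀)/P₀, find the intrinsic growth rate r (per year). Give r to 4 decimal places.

r ≈ 0.0407 per year

A = (342000 − 9560)/9560 = 34.77406
13100 = 342000/(1 + 34.77406·e^(−r·8)) → e^(−8r) = (26.10687 − 1)/34.77406 = 0.722
r = −ln(0.722)/8 = 0.32573/8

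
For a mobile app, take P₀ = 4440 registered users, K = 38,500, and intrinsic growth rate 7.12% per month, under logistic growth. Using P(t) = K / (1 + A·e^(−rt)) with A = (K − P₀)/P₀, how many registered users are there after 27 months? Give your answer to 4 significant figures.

≈ 18,140 registered users

A = (38500 − 4440)/4440 = 7.67117
P(27) = 38500 / (1 + 7.67117·e^(−0.0712·27)) = 38500 / (1 + 7.67117·0.146256)
= 38500 / 2.12195 ≈ 18143.68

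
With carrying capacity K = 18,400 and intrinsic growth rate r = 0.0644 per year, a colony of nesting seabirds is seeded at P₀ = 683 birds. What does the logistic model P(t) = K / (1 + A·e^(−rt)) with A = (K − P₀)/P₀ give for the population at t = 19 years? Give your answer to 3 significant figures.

≈ 2,130 birds

A = (18400 − 683)/683 = 25.93997
P(19) = 18400 / (1 + 25.93997·e^(−0.0644·19)) = 18400 / (1 + 25.93997·0.294169)
= 18400 / 8.63074 ≈ 2131.91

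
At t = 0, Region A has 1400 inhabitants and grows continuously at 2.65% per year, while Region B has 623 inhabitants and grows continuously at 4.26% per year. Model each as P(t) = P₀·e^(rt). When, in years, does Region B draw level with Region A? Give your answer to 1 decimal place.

1400·e^(0.0265t) = 623·e^(0.0426t)
1400/623 = e^((0.0426 − 0.0265)t) → ln(2.24719) = 0.0161·t
t = 0.80968 / 0.0161

t ≈ 50.3 years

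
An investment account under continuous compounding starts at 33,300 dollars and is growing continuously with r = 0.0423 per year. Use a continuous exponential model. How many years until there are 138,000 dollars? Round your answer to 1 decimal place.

138000 = 33300 · e^(0.0423·t)
t = ln(138000/33300) / 0.0423 = ln(4.14414) / 0.0423 = 1.4217 / 0.0423

t ≈ 33.6 years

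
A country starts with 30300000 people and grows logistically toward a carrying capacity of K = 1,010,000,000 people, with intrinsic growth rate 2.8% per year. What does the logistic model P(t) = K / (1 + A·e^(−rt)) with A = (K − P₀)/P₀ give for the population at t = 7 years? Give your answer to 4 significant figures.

≈ 36,620,000 people

A = (1010000000 − 30300000)/30300000 = 32.33333
P(7) = 1010000000 / (1 + 32.33333·e^(−0.028·7)) = 1010000000 / (1 + 32.33333·0.822012)
= 1010000000 / 27.5784 ≈ 36622870.13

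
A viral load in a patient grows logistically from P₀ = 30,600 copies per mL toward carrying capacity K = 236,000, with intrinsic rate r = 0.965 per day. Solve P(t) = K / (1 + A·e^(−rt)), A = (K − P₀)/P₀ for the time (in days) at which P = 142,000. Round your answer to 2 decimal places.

A = (236000 − 30600)/30600 = 6.71242
142000 = 236000/(1 + 6.71242·e^(−0.965t)) → 1 + 6.71242·e^(−0.965t) = 1.66197
e^(−0.965t) = 0.098619 → t = ln(10.14004)/0.965 = 2.31649/0.965

t ≈ 2.40 days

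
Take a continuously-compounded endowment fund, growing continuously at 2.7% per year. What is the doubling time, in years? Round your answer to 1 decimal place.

doubling time = ln(2) / |r| = 0.69315 / 0.027

doubling time ≈ 25.7 years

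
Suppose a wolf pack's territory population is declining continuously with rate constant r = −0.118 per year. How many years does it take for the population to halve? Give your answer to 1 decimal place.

half-life = ln(2) / |r| = 0.69315 / 0.118

half-life ≈ 5.9 years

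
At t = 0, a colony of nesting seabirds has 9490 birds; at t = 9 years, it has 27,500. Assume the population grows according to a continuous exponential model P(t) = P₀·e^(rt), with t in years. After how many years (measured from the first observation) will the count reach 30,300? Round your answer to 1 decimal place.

t ≈ 9.8 years

r = ln(27500/9490) / 9 ≈ 0.118216 per year
t = ln(30300/9490) / r = 1.16091 / 0.118216 ≈ 9.82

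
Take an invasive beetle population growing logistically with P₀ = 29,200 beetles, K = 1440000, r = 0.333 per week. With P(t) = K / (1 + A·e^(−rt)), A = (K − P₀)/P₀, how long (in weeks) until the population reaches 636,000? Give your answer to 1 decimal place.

A = (1440000 − 29200)/29200 = 48.31507
636000 = 1440000/(1 + 48.31507·e^(−0.333t)) → 1 + 48.31507·e^(−0.333t) = 2.26415
e^(−0.333t) = 0.026165 → t = ln(38.21938)/0.333 = 3.64334/0.333

t ≈ 10.9 weeks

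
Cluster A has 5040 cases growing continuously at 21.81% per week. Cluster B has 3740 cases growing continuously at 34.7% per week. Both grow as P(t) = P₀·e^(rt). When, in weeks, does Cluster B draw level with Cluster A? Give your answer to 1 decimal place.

5040·e^(0.2181t) = 3740·e^(0.347t)
5040/3740 = e^((0.347 − 0.2181)t) → ln(1.34759) = 0.1289·t
t = 0.29832 / 0.1289

t ≈ 2.3 weeks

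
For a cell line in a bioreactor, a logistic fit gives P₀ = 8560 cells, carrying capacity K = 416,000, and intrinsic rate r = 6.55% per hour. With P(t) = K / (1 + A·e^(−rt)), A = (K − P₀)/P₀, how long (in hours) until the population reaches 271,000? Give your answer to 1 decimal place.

t ≈ 68.5 hours

A = (416000 − 8560)/8560 = 47.59813
271000 = 416000/(1 + 47.59813·e^(−0.0655t)) → 1 + 47.59813·e^(−0.0655t) = 1.53506
e^(−0.0655t) = 0.011241 → t = ln(88.95927)/0.0655 = 4.48818/0.0655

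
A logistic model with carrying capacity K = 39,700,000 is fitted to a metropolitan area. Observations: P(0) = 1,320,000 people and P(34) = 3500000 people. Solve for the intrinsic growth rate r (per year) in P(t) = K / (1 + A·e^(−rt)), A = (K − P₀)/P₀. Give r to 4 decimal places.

r ≈ 0.0304 per year

A = (39700000 − 1320000)/1320000 = 29.07576
3500000 = 39700000/(1 + 29.07576·e^(−r·34)) → e^(−34r) = (11.34286 − 1)/29.07576 = 0.355721
r = −ln(0.355721)/34 = 1.03361/34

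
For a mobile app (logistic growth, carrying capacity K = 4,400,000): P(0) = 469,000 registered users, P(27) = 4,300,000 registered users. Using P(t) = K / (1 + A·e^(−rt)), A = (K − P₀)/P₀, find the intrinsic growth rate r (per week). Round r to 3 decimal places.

r ≈ 0.218 per week

A = (4400000 − 469000)/469000 = 8.38166
4300000 = 4400000/(1 + 8.38166·e^(−r·27)) → e^(−27r) = (1.02326 − 1)/8.38166 = 0.002775
r = −ln(0.002775)/27 = 5.88725/27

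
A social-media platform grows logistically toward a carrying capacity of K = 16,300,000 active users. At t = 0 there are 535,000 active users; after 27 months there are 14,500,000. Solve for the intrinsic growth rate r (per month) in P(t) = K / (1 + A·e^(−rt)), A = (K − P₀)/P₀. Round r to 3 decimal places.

A = (16300000 − 535000)/535000 = 29.46729
14500000 = 16300000/(1 + 29.46729·e^(−r·27)) → e^(−27r) = (1.12414 − 1)/29.46729 = 0.004213
r = −ln(0.004213)/27 = 5.46964/27

r ≈ 0.203 per month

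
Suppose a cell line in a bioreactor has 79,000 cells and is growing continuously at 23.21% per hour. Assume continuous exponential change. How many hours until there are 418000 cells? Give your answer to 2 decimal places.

418000 = 79000 · e^(0.2321·t)
t = ln(418000/79000) / 0.2321 = ln(5.29114) / 0.2321 = 1.66603 / 0.2321

t ≈ 7.18 hours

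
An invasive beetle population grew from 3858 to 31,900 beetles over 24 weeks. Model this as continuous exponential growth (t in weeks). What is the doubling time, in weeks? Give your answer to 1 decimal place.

r = ln(31900/3858) / 24 = ln(8.26853) / 24 ≈ 0.088019 per week
doubling time = ln 2 / |r| = 0.69315 / 0.088019

doubling time ≈ 7.9 weeks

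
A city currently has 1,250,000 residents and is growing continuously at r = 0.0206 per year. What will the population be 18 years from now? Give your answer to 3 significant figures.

≈ 1,810,000 residents

P(18) = 1250000 · e^(0.0206·18) = 1250000 · e^(0.3708)
= 1250000 · 1.44889 ≈ 1811116.58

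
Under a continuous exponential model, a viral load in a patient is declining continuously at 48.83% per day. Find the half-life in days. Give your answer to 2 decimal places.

half-life = ln(2) / |r| = 0.69315 / 0.4883

half-life ≈ 1.42 days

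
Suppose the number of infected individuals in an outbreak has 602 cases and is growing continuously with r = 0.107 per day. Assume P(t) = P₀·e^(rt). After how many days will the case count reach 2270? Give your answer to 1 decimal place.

t ≈ 12.4 days

2270 = 602 · e^(0.107·t)
t = ln(2270/602) / 0.107 = ln(3.77076) / 0.107 = 1.32728 / 0.107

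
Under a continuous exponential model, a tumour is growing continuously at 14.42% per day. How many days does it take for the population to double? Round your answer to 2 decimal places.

doubling time ≈ 4.81 days

doubling time = ln(2) / |r| = 0.69315 / 0.1442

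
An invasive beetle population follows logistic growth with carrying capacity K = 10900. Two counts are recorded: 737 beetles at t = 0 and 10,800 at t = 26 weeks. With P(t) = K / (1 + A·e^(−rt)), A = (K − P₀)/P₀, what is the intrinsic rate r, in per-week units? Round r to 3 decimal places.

A = (10900 − 737)/737 = 13.78969
10800 = 10900/(1 + 13.78969·e^(−r·26)) → e^(−26r) = (1.00926 − 1)/13.78969 = 0.000671
r = −ln(0.000671)/26 = 7.30605/26

r ≈ 0.281 per week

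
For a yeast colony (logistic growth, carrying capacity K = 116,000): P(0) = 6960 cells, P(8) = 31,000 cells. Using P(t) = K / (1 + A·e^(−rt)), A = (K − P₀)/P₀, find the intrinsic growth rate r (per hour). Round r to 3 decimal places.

r ≈ 0.218 per hour

A = (116000 − 6960)/6960 = 15.66667
31000 = 116000/(1 + 15.66667·e^(−r·8)) → e^(−8r) = (3.74194 − 1)/15.66667 = 0.175017
r = −ln(0.175017)/8 = 1.74287/8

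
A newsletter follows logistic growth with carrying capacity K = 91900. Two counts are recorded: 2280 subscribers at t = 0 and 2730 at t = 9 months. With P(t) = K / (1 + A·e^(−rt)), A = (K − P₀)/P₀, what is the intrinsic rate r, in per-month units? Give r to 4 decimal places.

r ≈ 0.0206 per month

A = (91900 − 2280)/2280 = 39.30702
2730 = 91900/(1 + 39.30702·e^(−r·9)) → e^(−9r) = (33.663 − 1)/39.30702 = 0.830971
r = −ln(0.830971)/9 = 0.18516/9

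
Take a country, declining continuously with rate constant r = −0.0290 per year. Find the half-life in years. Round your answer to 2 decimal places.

half-life = ln(2) / |r| = 0.69315 / 0.029

half-life ≈ 23.90 years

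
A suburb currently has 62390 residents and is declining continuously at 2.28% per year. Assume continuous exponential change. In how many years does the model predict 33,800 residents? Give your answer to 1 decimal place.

33800 = 62390 · e^(-0.0228·t)
t = ln(33800/62390) / -0.0228 = ln(0.54175) / -0.0228 = -0.61294 / -0.0228

t ≈ 26.9 years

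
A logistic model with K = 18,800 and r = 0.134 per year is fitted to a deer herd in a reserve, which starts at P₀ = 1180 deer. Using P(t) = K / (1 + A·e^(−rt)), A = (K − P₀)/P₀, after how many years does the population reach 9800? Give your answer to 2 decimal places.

t ≈ 20.81 years

A = (18800 − 1180)/1180 = 14.9322
9800 = 18800/(1 + 14.9322·e^(−0.134t)) → 1 + 14.9322·e^(−0.134t) = 1.91837
e^(−0.134t) = 0.061502 → t = ln(16.25951)/0.134 = 2.78868/0.134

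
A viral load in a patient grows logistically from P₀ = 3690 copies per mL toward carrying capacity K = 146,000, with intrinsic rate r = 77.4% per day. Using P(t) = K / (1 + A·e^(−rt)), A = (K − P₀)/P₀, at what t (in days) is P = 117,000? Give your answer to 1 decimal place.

t ≈ 6.5 days

A = (146000 − 3690)/3690 = 38.5664
117000 = 146000/(1 + 38.5664·e^(−0.774t)) → 1 + 38.5664·e^(−0.774t) = 1.24786
e^(−0.774t) = 0.006427 → t = ln(155.59546)/0.774 = 5.04726/0.774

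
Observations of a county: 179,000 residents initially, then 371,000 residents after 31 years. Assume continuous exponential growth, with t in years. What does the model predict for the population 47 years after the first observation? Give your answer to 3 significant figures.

≈ 540,000 residents

r = ln(371000/179000) / 31 ≈ 0.02351 per year
P(47) = 179000 · e^(0.02351·47) = 179000 · 3.01916 ≈ 540430.09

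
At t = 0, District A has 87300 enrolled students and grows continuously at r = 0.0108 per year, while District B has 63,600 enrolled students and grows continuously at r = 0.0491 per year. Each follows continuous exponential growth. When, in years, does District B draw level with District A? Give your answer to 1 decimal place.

87300·e^(0.0108t) = 63600·e^(0.0491t)
87300/63600 = e^((0.0491 − 0.0108)t) → ln(1.37264) = 0.0383·t
t = 0.31674 / 0.0383

t ≈ 8.3 years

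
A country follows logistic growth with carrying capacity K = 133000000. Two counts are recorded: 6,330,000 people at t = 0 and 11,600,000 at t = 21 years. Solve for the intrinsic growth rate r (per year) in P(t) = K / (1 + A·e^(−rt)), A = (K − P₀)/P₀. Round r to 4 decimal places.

A = (133000000 − 6330000)/6330000 = 20.01106
11600000 = 133000000/(1 + 20.01106·e^(−r·21)) → e^(−21r) = (11.46552 − 1)/20.01106 = 0.522987
r = −ln(0.522987)/21 = 0.6482/21

r ≈ 0.0309 per year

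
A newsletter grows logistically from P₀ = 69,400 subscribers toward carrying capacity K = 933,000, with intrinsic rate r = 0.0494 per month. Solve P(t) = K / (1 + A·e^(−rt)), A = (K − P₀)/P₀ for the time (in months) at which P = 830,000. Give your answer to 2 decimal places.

A = (933000 − 69400)/69400 = 12.4438
830000 = 933000/(1 + 12.4438·e^(−0.0494t)) → 1 + 12.4438·e^(−0.0494t) = 1.1241
e^(−0.0494t) = 0.009973 → t = ln(100.27531)/0.0494 = 4.60792/0.0494

t ≈ 93.28 months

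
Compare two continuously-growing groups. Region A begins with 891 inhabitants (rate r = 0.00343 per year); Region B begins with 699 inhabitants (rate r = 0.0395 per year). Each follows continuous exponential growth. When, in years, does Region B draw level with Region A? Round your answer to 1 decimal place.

t ≈ 6.7 years

891·e^(0.00343t) = 699·e^(0.0395t)
891/699 = e^((0.0395 − 0.00343)t) → ln(1.27468) = 0.03607·t
t = 0.24269 / 0.03607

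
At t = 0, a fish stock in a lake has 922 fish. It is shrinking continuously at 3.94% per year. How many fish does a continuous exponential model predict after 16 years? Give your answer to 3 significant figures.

≈ 491 fish

P(16) = 922 · e^(-0.0394·16) = 922 · e^(-0.6304)
= 922 · 0.53238 ≈ 490.85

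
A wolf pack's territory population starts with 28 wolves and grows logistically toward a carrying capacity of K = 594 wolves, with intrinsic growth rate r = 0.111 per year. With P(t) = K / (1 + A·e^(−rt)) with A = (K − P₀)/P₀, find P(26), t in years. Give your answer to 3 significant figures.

A = (594 − 28)/28 = 20.21429
P(26) = 594 / (1 + 20.21429·e^(−0.111·26)) = 594 / (1 + 20.21429·0.055799)
= 594 / 2.12794 ≈ 279.14

≈ 279 wolves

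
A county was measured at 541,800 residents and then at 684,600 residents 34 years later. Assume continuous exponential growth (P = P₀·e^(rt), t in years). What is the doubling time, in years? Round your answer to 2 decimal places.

r = ln(684600/541800) / 34 = ln(1.26357) / 34 ≈ 0.006881 per year
doubling time = ln 2 / |r| = 0.69315 / 0.006881

doubling time ≈ 100.74 years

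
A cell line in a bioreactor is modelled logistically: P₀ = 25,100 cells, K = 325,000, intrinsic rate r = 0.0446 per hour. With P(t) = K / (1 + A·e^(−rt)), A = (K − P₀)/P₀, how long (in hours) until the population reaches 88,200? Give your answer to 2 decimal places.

t ≈ 33.47 hours

A = (325000 − 25100)/25100 = 11.94821
88200 = 325000/(1 + 11.94821·e^(−0.0446t)) → 1 + 11.94821·e^(−0.0446t) = 3.68481
e^(−0.0446t) = 0.224704 → t = ln(4.4503)/0.0446 = 1.49297/0.0446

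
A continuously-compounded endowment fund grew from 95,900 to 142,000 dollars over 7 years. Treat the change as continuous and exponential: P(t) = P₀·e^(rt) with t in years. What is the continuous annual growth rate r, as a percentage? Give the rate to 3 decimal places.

142000 = 95900 · e^(r·7)
e^(7r) = 142000/95900 = 1.48071
r = ln(1.48071) / 7 = 0.39252 / 7

r ≈ 5.607% per year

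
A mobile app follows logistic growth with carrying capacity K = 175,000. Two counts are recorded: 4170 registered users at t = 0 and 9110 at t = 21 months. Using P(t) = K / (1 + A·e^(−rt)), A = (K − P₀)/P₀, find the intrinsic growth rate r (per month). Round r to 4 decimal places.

r ≈ 0.0386 per month

A = (175000 − 4170)/4170 = 40.96643
9110 = 175000/(1 + 40.96643·e^(−r·21)) → e^(−21r) = (19.20966 − 1)/40.96643 = 0.444502
r = −ln(0.444502)/21 = 0.8108/21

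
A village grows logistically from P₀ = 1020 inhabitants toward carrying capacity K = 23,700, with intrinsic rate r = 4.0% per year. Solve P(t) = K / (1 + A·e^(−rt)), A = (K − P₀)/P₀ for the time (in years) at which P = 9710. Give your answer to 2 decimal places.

A = (23700 − 1020)/1020 = 22.23529
9710 = 23700/(1 + 22.23529·e^(−0.04t)) → 1 + 22.23529·e^(−0.04t) = 2.44078
e^(−0.04t) = 0.064797 → t = ln(15.43279)/0.04 = 2.73649/0.04

t ≈ 68.41 years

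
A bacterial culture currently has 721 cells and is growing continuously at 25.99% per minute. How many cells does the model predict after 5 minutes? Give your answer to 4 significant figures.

≈ 2,644 cells

P(5) = 721 · e^(0.2599·5) = 721 · e^(1.2995)
= 721 · 3.66746 ≈ 2644.24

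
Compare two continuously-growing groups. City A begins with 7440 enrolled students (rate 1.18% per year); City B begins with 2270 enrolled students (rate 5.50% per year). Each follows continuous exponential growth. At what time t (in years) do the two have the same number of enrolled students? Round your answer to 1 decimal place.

7440·e^(0.0118t) = 2270·e^(0.055t)
7440/2270 = e^((0.055 − 0.0118)t) → ln(3.27753) = 0.0432·t
t = 1.18709 / 0.0432

t ≈ 27.5 years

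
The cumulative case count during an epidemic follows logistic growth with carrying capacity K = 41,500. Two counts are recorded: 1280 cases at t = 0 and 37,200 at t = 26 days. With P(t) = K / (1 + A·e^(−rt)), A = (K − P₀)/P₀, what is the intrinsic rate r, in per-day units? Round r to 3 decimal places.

r ≈ 0.216 per day

A = (41500 − 1280)/1280 = 31.42188
37200 = 41500/(1 + 31.42188·e^(−r·26)) → e^(−26r) = (1.11559 − 1)/31.42188 = 0.003679
r = −ln(0.003679)/26 = 5.6052/26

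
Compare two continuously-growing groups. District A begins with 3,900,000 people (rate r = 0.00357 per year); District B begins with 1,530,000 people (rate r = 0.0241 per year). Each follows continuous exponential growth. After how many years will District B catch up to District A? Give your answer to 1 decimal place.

3900000·e^(0.00357t) = 1530000·e^(0.0241t)
3900000/1530000 = e^((0.0241 − 0.00357)t) → ln(2.54902) = 0.02053·t
t = 0.93571 / 0.02053

t ≈ 45.6 years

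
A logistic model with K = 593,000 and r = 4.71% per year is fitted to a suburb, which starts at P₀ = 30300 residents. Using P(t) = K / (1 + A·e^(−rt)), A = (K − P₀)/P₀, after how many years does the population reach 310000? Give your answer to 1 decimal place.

A = (593000 − 30300)/30300 = 18.57096
310000 = 593000/(1 + 18.57096·e^(−0.0471t)) → 1 + 18.57096·e^(−0.0471t) = 1.9129
e^(−0.0471t) = 0.049158 → t = ln(20.34274)/0.0471 = 3.01272/0.0471

t ≈ 64.0 years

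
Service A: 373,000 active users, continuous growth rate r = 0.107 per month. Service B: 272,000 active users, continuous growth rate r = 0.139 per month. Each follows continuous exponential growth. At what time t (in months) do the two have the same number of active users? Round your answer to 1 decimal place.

t ≈ 9.9 months

373000·e^(0.107t) = 272000·e^(0.139t)
373000/272000 = e^((0.139 − 0.107)t) → ln(1.37132) = 0.032·t
t = 0.31578 / 0.032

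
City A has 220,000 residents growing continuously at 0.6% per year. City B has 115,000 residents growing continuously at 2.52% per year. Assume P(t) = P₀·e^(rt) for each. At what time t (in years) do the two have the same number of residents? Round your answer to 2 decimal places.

t ≈ 33.79 years

220000·e^(0.006t) = 115000·e^(0.0252t)
220000/115000 = e^((0.0252 − 0.006)t) → ln(1.91304) = 0.0192·t
t = 0.6487 / 0.0192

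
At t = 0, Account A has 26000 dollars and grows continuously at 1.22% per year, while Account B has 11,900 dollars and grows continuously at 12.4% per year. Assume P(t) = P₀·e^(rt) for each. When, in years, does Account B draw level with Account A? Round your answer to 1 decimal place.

t ≈ 7.0 years

26000·e^(0.0122t) = 11900·e^(0.124t)
26000/11900 = e^((0.124 − 0.0122)t) → ln(2.18487) = 0.1118·t
t = 0.78156 / 0.1118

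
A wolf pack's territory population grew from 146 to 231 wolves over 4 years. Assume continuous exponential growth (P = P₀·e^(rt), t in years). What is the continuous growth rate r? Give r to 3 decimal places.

231 = 146 · e^(r·4)
e^(4r) = 231/146 = 1.58219
r = ln(1.58219) / 4 = 0.45881 / 4

r ≈ 0.115 per year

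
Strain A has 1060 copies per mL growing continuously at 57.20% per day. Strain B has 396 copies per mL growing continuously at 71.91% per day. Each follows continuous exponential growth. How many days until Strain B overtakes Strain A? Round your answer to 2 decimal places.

1060·e^(0.572t) = 396·e^(0.7191t)
1060/396 = e^((0.7191 − 0.572)t) → ln(2.67677) = 0.1471·t
t = 0.98461 / 0.1471

t ≈ 6.69 days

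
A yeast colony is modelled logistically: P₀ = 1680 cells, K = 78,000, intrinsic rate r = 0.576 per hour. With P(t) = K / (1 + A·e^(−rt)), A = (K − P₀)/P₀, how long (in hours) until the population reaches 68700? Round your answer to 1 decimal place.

t ≈ 10.1 hours

A = (78000 − 1680)/1680 = 45.42857
68700 = 78000/(1 + 45.42857·e^(−0.576t)) → 1 + 45.42857·e^(−0.576t) = 1.13537
e^(−0.576t) = 0.00298 → t = ln(335.58525)/0.576 = 5.81588/0.576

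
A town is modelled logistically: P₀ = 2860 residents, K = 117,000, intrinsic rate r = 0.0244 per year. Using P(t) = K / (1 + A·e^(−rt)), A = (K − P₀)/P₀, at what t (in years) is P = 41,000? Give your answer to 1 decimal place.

A = (117000 − 2860)/2860 = 39.90909
41000 = 117000/(1 + 39.90909·e^(−0.0244t)) → 1 + 39.90909·e^(−0.0244t) = 2.85366
e^(−0.0244t) = 0.046447 → t = ln(21.5299)/0.0244 = 3.06944/0.0244

t ≈ 125.8 years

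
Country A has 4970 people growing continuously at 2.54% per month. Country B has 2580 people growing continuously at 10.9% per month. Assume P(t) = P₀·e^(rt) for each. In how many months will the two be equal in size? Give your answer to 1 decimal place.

t ≈ 7.8 months

4970·e^(0.0254t) = 2580·e^(0.109t)
4970/2580 = e^((0.109 − 0.0254)t) → ln(1.92636) = 0.0836·t
t = 0.65563 / 0.0836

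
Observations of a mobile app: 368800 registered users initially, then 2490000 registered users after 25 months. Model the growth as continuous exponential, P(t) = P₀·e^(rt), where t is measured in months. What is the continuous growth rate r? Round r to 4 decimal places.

r ≈ 0.0764 per month

2490000 = 368800 · e^(r·25)
e^(25r) = 2490000/368800 = 6.75163
r = ln(6.75163) / 25 = 1.90978 / 25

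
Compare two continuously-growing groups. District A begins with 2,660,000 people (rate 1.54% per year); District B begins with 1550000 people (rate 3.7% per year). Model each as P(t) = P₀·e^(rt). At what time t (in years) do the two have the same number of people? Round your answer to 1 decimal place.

t ≈ 25.0 years

2660000·e^(0.0154t) = 1550000·e^(0.037t)
2660000/1550000 = e^((0.037 − 0.0154)t) → ln(1.71613) = 0.0216·t
t = 0.54007 / 0.0216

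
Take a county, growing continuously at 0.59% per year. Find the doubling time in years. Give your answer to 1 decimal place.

doubling time ≈ 117.5 years

doubling time = ln(2) / |r| = 0.69315 / 0.0059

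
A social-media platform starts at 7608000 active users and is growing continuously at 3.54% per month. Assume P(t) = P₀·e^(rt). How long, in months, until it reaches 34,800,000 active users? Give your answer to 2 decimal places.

t ≈ 42.95 months

34800000 = 7608000 · e^(0.0354·t)
t = ln(34800000/7608000) / 0.0354 = ln(4.57413) / 0.0354 = 1.52042 / 0.0354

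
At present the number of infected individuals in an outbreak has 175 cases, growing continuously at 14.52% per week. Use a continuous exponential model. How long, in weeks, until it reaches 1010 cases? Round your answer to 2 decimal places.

1010 = 175 · e^(0.1452·t)
t = ln(1010/175) / 0.1452 = ln(5.77143) / 0.1452 = 1.75292 / 0.1452

t ≈ 12.07 weeks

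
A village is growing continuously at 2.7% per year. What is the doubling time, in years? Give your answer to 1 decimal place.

doubling time ≈ 25.7 years

doubling time = ln(2) / |r| = 0.69315 / 0.027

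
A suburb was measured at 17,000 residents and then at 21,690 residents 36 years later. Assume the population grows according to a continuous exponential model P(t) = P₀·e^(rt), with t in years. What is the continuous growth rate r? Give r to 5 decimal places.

21690 = 17000 · e^(r·36)
e^(36r) = 21690/17000 = 1.27588
r = ln(1.27588) / 36 = 0.24364 / 36

r ≈ 0.00677 per year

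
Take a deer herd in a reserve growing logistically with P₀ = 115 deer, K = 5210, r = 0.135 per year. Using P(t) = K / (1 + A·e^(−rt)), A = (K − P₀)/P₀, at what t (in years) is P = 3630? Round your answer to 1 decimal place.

A = (5210 − 115)/115 = 44.30435
3630 = 5210/(1 + 44.30435·e^(−0.135t)) → 1 + 44.30435·e^(−0.135t) = 1.43526
e^(−0.135t) = 0.009824 → t = ln(101.78784)/0.135 = 4.62289/0.135

t ≈ 34.2 years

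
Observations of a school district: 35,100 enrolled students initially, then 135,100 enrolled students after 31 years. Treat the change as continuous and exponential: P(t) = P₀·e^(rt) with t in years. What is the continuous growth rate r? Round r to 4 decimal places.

135100 = 35100 · e^(r·31)
e^(31r) = 135100/35100 = 3.849
r = ln(3.849) / 31 = 1.34781 / 31

r ≈ 0.0435 per year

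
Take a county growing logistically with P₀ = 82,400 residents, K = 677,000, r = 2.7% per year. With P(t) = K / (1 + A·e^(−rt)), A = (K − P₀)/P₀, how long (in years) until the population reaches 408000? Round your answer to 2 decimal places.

t ≈ 88.62 years

A = (677000 − 82400)/82400 = 7.21602
408000 = 677000/(1 + 7.21602·e^(−0.027t)) → 1 + 7.21602·e^(−0.027t) = 1.65931
e^(−0.027t) = 0.091368 → t = ln(10.94474)/0.027 = 2.39286/0.027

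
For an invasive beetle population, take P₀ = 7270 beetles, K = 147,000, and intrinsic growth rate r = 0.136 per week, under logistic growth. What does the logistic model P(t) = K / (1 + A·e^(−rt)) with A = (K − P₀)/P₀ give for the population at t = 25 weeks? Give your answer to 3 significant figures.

≈ 89,600 beetles

A = (147000 − 7270)/7270 = 19.22008
P(25) = 147000 / (1 + 19.22008·e^(−0.136·25)) = 147000 / (1 + 19.22008·0.033373)
= 147000 / 1.64144 ≈ 89555.68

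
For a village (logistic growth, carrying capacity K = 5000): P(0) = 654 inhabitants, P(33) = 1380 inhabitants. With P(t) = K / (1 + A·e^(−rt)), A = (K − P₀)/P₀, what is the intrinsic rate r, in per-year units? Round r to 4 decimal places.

r ≈ 0.0282 per year

A = (5000 − 654)/654 = 6.64526
1380 = 5000/(1 + 6.64526·e^(−r·33)) → e^(−33r) = (3.62319 − 1)/6.64526 = 0.394746
r = −ln(0.394746)/33 = 0.92951/33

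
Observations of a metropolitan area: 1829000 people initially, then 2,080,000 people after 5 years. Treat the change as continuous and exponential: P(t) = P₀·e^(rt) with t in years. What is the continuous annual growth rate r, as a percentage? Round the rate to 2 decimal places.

r ≈ 2.57% per year

2080000 = 1829000 · e^(r·5)
e^(5r) = 2080000/1829000 = 1.13723
r = ln(1.13723) / 5 = 0.1286 / 5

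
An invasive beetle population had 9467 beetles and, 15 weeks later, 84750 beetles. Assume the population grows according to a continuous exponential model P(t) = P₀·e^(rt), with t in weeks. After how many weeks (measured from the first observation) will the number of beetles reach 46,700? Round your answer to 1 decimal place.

r = ln(84750/9467) / 15 ≈ 0.146126 per week
t = ln(46700/9467) / r = 1.59593 / 0.146126 ≈ 10.922

t ≈ 10.9 weeks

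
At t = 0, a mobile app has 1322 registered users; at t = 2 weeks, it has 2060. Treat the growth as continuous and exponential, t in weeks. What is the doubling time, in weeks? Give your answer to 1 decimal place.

r = ln(2060/1322) / 2 = ln(1.55825) / 2 ≈ 0.22178 per week
doubling time = ln 2 / |r| = 0.69315 / 0.22178

doubling time ≈ 3.1 weeks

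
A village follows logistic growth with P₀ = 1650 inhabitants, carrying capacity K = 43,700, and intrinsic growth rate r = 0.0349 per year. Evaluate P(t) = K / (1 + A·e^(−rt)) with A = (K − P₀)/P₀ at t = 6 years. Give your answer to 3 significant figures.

≈ 2,020 inhabitants

A = (43700 − 1650)/1650 = 25.48485
P(6) = 43700 / (1 + 25.48485·e^(−0.0349·6)) = 43700 / (1 + 25.48485·0.811071)
= 43700 / 21.67001 ≈ 2016.61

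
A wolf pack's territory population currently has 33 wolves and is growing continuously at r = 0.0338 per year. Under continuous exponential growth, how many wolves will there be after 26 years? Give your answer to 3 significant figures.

≈ 79.5 wolves

P(26) = 33 · e^(0.0338·26) = 33 · e^(0.8788)
= 33 · 2.40801 ≈ 79.46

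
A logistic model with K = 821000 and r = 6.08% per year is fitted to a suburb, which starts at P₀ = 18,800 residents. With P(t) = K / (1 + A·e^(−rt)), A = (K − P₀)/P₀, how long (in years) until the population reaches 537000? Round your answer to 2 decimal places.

A = (821000 − 18800)/18800 = 42.67021
537000 = 821000/(1 + 42.67021·e^(−0.0608t)) → 1 + 42.67021·e^(−0.0608t) = 1.52886
e^(−0.0608t) = 0.012394 → t = ln(80.68276)/0.0608 = 4.39052/0.0608

t ≈ 72.21 years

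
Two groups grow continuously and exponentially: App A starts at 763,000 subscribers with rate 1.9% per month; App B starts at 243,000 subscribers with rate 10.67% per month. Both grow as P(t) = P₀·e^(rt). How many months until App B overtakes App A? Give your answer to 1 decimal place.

t ≈ 13.0 months

763000·e^(0.019t) = 243000·e^(0.1067t)
763000/243000 = e^((0.1067 − 0.019)t) → ln(3.13992) = 0.0877·t
t = 1.1442 / 0.0877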